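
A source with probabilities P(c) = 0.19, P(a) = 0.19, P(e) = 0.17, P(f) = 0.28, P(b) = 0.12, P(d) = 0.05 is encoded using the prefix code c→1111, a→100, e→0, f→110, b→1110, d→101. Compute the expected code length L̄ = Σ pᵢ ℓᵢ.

L̄ = Σ pᵢ·ℓᵢ = 0.19·4 + 0.19·3 + 0.17·1 + 0.28·3 + 0.12·4 + 0.05·3 = 2.97 bits/symbol.

2.97 bits/symbol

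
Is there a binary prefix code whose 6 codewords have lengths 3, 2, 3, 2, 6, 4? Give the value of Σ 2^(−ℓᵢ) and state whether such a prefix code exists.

With common denominator 2^6 = 64: Σ 2^(−ℓᵢ) = 8/64 + 16/64 + 8/64 + 16/64 + 1/64 + 4/64 = 53/64 = 0.828125.
Kraft's inequality requires Σ ≤ 1; here Σ = 0.828125 ≤ 1, so such a prefix code exists.

0.828125; yes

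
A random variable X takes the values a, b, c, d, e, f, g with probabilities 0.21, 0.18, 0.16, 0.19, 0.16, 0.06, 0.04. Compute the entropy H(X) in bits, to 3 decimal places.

2.649 bits

H = −Σ pᵢ log₂ pᵢ.
−0.21·log₂(0.21) = 0.4728
−0.18·log₂(0.18) = 0.4453
−0.16·log₂(0.16) = 0.4230
−0.19·log₂(0.19) = 0.4552
−0.16·log₂(0.16) = 0.4230
−0.06·log₂(0.06) = 0.2435
−0.04·log₂(0.04) = 0.1858
Sum ≈ 2.6487 → 2.649 bits.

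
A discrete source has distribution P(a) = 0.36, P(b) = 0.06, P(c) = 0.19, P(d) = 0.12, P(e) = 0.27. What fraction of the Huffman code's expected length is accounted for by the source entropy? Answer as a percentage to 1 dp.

Entropy H = −Σ p log₂ p ≈ 2.1065 bits.
Huffman merges: 3/50+3/25→9/50; 9/50+19/100→37/100; 27/100+9/25→63/100; 37/100+63/100→1. L = 109/50 ≈ 2.1800.
Efficiency = H/L = 2.1065/2.1800 = 96.6%.

96.6%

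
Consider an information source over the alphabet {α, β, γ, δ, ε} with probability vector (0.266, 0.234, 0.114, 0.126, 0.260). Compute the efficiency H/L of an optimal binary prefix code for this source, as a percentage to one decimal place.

99.9%

Entropy H = −Σ p log₂ p ≈ 2.2375 bits.
Huffman merges: 57/500+63/500→6/25; 117/500+6/25→237/500; 13/50+133/500→263/500; 237/500+263/500→1. L = 56/25 ≈ 2.2400.
Efficiency = H/L = 2.2375/2.2400 = 99.9%.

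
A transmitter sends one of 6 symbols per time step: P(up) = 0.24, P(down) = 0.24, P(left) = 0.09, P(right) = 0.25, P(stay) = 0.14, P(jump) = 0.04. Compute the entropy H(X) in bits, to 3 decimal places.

H = −Σ pᵢ log₂ pᵢ.
−0.24·log₂(0.24) = 0.4941
−0.24·log₂(0.24) = 0.4941
−0.09·log₂(0.09) = 0.3127
−0.25·log₂(0.25) = 0.5000
−0.14·log₂(0.14) = 0.3971
−0.04·log₂(0.04) = 0.1858
Sum ≈ 2.3838 → 2.384 bits.

2.384 bits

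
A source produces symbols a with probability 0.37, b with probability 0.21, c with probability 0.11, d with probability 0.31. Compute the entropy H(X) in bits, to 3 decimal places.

1.878 bits

H = −Σ pᵢ log₂ pᵢ.
−0.37·log₂(0.37) = 0.5307
−0.21·log₂(0.21) = 0.4728
−0.11·log₂(0.11) = 0.3503
−0.31·log₂(0.31) = 0.5238
Sum ≈ 1.8776 → 1.878 bits.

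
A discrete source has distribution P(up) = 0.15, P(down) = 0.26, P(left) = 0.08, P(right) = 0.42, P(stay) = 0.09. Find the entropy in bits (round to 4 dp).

H = −Σ pᵢ log₂ pᵢ.
−0.15·log₂(0.15) = 0.4105
−0.26·log₂(0.26) = 0.5053
−0.08·log₂(0.08) = 0.2915
−0.42·log₂(0.42) = 0.5256
−0.09·log₂(0.09) = 0.3127
Sum ≈ 2.0456 → 2.0456 bits.

2.0456 bits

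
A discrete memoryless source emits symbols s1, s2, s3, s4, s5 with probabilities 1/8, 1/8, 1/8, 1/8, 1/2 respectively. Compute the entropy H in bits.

2 bits

Each probability is a power of 1/2, so log₂(1/p) is an integer.
H = Σ p·log₂(1/p) = 1/8·3 + 1/8·3 + 1/8·3 + 1/8·3 + 1/2·1 = 2 bits.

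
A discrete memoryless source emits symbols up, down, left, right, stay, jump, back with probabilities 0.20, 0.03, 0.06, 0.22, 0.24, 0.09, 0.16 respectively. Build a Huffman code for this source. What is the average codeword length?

Repeatedly combine the two least-probable nodes; the expected code length is the sum of the merged weights.
merge 3/100 + 3/50 → 9/100
merge 9/100 + 9/100 → 9/50
merge 4/25 + 9/50 → 17/50
merge 1/5 + 11/50 → 21/50
merge 6/25 + 17/50 → 29/50
merge 21/50 + 29/50 → 1
L = 9/100 + 9/50 + 17/50 + 21/50 + 29/50 + 1 = 261/100 = 2.61 bits/symbol.

2.61 bits/symbol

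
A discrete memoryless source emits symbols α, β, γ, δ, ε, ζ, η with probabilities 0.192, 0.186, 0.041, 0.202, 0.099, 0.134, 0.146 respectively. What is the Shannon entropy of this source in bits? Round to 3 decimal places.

2.688 bits

H = −Σ pᵢ log₂ pᵢ.
−0.192·log₂(0.192) = 0.4571
−0.186·log₂(0.186) = 0.4514
−0.041·log₂(0.041) = 0.1889
−0.202·log₂(0.202) = 0.4661
−0.099·log₂(0.099) = 0.3303
−0.134·log₂(0.134) = 0.3886
−0.146·log₂(0.146) = 0.4053
Sum ≈ 2.6877 → 2.688 bits.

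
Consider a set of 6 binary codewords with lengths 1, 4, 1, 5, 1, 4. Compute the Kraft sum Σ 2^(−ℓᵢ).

1.65625

With common denominator 2^5 = 32: Σ 2^(−ℓᵢ) = 16/32 + 2/32 + 16/32 + 1/32 + 16/32 + 2/32 = 53/32 = 1.65625.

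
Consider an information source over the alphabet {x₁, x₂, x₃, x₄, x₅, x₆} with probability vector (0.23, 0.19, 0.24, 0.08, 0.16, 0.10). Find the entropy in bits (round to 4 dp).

2.4837 bits

H = −Σ pᵢ log₂ pᵢ.
−0.23·log₂(0.23) = 0.4877
−0.19·log₂(0.19) = 0.4552
−0.24·log₂(0.24) = 0.4941
−0.08·log₂(0.08) = 0.2915
−0.16·log₂(0.16) = 0.4230
−0.10·log₂(0.10) = 0.3322
Sum ≈ 2.4837 → 2.4837 bits.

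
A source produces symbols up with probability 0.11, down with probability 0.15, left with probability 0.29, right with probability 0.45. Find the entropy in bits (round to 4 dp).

H = −Σ pᵢ log₂ pᵢ.
−0.11·log₂(0.11) = 0.3503
−0.15·log₂(0.15) = 0.4105
−0.29·log₂(0.29) = 0.5179
−0.45·log₂(0.45) = 0.5184
Sum ≈ 1.7971 → 1.7971 bits.

1.7971 bits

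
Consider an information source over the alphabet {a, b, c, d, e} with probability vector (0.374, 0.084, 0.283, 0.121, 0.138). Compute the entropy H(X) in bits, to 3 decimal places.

H = −Σ pᵢ log₂ pᵢ.
−0.374·log₂(0.374) = 0.5307
−0.084·log₂(0.084) = 0.3002
−0.283·log₂(0.283) = 0.5154
−0.121·log₂(0.121) = 0.3687
−0.138·log₂(0.138) = 0.3943
Sum ≈ 2.1092 → 2.109 bits.

2.109 bits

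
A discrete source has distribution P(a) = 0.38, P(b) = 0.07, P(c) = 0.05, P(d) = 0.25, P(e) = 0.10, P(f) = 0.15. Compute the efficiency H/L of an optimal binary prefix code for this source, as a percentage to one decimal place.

Entropy H = −Σ p log₂ p ≈ 2.2578 bits.
Huffman merges: 1/20+7/100→3/25; 1/10+3/25→11/50; 3/20+11/50→37/100; 1/4+37/100→31/50; 19/50+31/50→1. L = 233/100 ≈ 2.3300.
Efficiency = H/L = 2.2578/2.3300 = 96.9%.

96.9%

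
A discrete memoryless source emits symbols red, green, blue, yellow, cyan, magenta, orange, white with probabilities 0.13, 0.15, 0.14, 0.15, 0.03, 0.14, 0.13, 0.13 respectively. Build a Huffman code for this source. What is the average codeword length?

Repeatedly combine the two least-probable nodes; the expected code length is the sum of the merged weights.
merge 3/100 + 13/100 → 4/25
merge 13/100 + 13/100 → 13/50
merge 7/50 + 7/50 → 7/25
merge 3/20 + 3/20 → 3/10
merge 4/25 + 13/50 → 21/50
merge 7/25 + 3/10 → 29/50
merge 21/50 + 29/50 → 1
L = 4/25 + 13/50 + 7/25 + 3/10 + 21/50 + 29/50 + 1 = 3 bits/symbol.

3 bits/symbol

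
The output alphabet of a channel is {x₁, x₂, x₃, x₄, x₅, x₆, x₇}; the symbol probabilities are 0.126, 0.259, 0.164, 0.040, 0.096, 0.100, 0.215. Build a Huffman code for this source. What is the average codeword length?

2.662 bits/symbol

Repeatedly combine the two least-probable nodes; the expected code length is the sum of the merged weights.
merge 1/25 + 12/125 → 17/125
merge 1/10 + 63/500 → 113/500
merge 17/125 + 41/250 → 3/10
merge 43/200 + 113/500 → 441/1000
merge 259/1000 + 3/10 → 559/1000
merge 441/1000 + 559/1000 → 1
L = 17/125 + 113/500 + 3/10 + 441/1000 + 559/1000 + 1 = 1331/500 = 2.662 bits/symbol.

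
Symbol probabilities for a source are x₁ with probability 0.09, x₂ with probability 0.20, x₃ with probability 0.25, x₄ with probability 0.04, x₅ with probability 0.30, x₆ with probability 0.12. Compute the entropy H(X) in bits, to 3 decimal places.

H = −Σ pᵢ log₂ pᵢ.
−0.09·log₂(0.09) = 0.3127
−0.20·log₂(0.20) = 0.4644
−0.25·log₂(0.25) = 0.5000
−0.04·log₂(0.04) = 0.1858
−0.30·log₂(0.30) = 0.5211
−0.12·log₂(0.12) = 0.3671
Sum ≈ 2.3510 → 2.351 bits.

2.351 bits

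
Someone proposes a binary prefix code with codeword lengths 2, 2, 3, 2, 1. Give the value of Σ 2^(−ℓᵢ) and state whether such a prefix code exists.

1.375; no

With common denominator 2^3 = 8: Σ 2^(−ℓᵢ) = 2/8 + 2/8 + 1/8 + 2/8 + 4/8 = 11/8 = 1.375.
Kraft's inequality requires Σ ≤ 1; here Σ = 1.375 > 1, so no such prefix code exists.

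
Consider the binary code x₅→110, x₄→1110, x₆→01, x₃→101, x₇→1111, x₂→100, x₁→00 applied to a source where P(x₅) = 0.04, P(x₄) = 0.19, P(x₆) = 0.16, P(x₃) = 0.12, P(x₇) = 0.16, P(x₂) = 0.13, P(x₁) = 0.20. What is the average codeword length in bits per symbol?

L̄ = Σ pᵢ·ℓᵢ = 0.04·3 + 0.19·4 + 0.16·2 + 0.12·3 + 0.16·4 + 0.13·3 + 0.20·2 = 2.99 bits/symbol.

2.99 bits/symbol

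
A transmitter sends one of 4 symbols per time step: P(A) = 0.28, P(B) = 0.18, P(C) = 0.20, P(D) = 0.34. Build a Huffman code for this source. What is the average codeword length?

2 bits/symbol

Repeatedly combine the two least-probable nodes; the expected code length is the sum of the merged weights.
merge 9/50 + 1/5 → 19/50
merge 7/25 + 17/50 → 31/50
merge 19/50 + 31/50 → 1
L = 19/50 + 31/50 + 1 = 2 bits/symbol.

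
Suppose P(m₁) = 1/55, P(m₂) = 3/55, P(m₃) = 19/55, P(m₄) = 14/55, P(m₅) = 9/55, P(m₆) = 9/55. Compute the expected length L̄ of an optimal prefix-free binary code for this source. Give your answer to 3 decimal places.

2.309 bits/symbol

Repeatedly combine the two least-probable nodes; the expected code length is the sum of the merged weights.
merge 1/55 + 3/55 → 4/55
merge 4/55 + 9/55 → 13/55
merge 9/55 + 13/55 → 2/5
merge 14/55 + 19/55 → 3/5
merge 2/5 + 3/5 → 1
L = 4/55 + 13/55 + 2/5 + 3/5 + 1 = 127/55 ≈ 2.309 bits/symbol.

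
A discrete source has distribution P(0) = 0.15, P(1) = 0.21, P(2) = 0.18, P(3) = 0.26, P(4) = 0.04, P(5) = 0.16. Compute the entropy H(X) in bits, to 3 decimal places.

H = −Σ pᵢ log₂ pᵢ.
−0.15·log₂(0.15) = 0.4105
−0.21·log₂(0.21) = 0.4728
−0.18·log₂(0.18) = 0.4453
−0.26·log₂(0.26) = 0.5053
−0.04·log₂(0.04) = 0.1858
−0.16·log₂(0.16) = 0.4230
Sum ≈ 2.4427 → 2.443 bits.

2.443 bits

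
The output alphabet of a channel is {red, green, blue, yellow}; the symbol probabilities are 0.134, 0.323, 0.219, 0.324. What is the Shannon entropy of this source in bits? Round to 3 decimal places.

1.922 bits

H = −Σ pᵢ log₂ pᵢ.
−0.134·log₂(0.134) = 0.3886
−0.323·log₂(0.323) = 0.5266
−0.219·log₂(0.219) = 0.4798
−0.324·log₂(0.324) = 0.5268
Sum ≈ 1.9218 → 1.922 bits.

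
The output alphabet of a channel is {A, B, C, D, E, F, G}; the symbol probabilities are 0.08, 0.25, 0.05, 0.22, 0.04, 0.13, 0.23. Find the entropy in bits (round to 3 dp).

H = −Σ pᵢ log₂ pᵢ.
−0.08·log₂(0.08) = 0.2915
−0.25·log₂(0.25) = 0.5000
−0.05·log₂(0.05) = 0.2161
−0.22·log₂(0.22) = 0.4806
−0.04·log₂(0.04) = 0.1858
−0.13·log₂(0.13) = 0.3826
−0.23·log₂(0.23) = 0.4877
Sum ≈ 2.5442 → 2.544 bits.

2.544 bits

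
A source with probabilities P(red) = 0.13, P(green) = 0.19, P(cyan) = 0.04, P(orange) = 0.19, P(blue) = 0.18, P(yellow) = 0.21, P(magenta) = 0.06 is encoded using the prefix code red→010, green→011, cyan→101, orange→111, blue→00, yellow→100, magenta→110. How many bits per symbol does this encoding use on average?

2.82 bits/symbol

L̄ = Σ pᵢ·ℓᵢ = 0.13·3 + 0.19·3 + 0.04·3 + 0.19·3 + 0.18·2 + 0.21·3 + 0.06·3 = 2.82 bits/symbol.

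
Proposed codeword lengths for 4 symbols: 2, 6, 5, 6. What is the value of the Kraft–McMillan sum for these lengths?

0.3125

With common denominator 2^6 = 64: Σ 2^(−ℓᵢ) = 16/64 + 1/64 + 2/64 + 1/64 = 20/64 = 0.3125.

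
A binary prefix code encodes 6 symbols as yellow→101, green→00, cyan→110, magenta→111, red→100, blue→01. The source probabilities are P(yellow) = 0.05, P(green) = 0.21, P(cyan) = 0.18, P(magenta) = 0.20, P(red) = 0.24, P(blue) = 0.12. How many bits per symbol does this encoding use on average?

L̄ = Σ pᵢ·ℓᵢ = 0.05·3 + 0.21·2 + 0.18·3 + 0.20·3 + 0.24·3 + 0.12·2 = 2.67 bits/symbol.

2.67 bits/symbol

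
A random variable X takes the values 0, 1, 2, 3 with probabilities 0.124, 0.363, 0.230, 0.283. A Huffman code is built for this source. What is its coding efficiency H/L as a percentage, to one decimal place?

95.8%

Entropy H = −Σ p log₂ p ≈ 1.9072 bits.
Huffman merges: 31/250+23/100→177/500; 283/1000+177/500→637/1000; 363/1000+637/1000→1. L = 1991/1000 ≈ 1.9910.
Efficiency = H/L = 1.9072/1.9910 = 95.8%.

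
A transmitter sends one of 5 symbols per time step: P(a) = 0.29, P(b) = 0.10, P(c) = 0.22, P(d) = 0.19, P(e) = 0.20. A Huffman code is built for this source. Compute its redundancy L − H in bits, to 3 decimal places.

0.040 bits

Entropy H = −Σ p log₂ p ≈ 2.2503 bits.
Huffman merges: 1/10+19/100→29/100; 1/5+11/50→21/50; 29/100+29/100→29/50; 21/50+29/50→1. L = 229/100 ≈ 2.2900.
L − H = 2.2900 − 2.2503 = 0.040 bits.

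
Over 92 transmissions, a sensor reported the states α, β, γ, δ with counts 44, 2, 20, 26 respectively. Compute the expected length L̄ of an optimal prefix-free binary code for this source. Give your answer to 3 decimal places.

1.761 bits/symbol

Probabilities are the counts divided by 92.
Repeatedly combine the two least-probable nodes; the expected code length is the sum of the merged weights.
merge 1/46 + 5/23 → 11/46
merge 11/46 + 13/46 → 12/23
merge 11/23 + 12/23 → 1
L = 11/46 + 12/23 + 1 = 81/46 ≈ 1.761 bits/symbol.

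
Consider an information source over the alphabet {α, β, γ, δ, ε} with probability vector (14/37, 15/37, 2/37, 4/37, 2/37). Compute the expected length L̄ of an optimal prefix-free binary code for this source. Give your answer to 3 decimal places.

1.919 bits/symbol

Repeatedly combine the two least-probable nodes; the expected code length is the sum of the merged weights.
merge 2/37 + 2/37 → 4/37
merge 4/37 + 4/37 → 8/37
merge 8/37 + 14/37 → 22/37
merge 15/37 + 22/37 → 1
L = 4/37 + 8/37 + 22/37 + 1 = 71/37 ≈ 1.919 bits/symbol.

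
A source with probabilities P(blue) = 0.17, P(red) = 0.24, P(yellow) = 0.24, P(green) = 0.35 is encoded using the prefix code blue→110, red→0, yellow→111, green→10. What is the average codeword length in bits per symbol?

2.17 bits/symbol

L̄ = Σ pᵢ·ℓᵢ = 0.17·3 + 0.24·1 + 0.24·3 + 0.35·2 = 2.17 bits/symbol.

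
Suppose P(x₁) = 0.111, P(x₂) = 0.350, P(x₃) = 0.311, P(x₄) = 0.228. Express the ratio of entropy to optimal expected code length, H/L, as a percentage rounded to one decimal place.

Entropy H = −Σ p log₂ p ≈ 1.8925 bits.
Huffman merges: 111/1000+57/250→339/1000; 311/1000+339/1000→13/20; 7/20+13/20→1. L = 1989/1000 ≈ 1.9890.
Efficiency = H/L = 1.8925/1.9890 = 95.1%.

95.1%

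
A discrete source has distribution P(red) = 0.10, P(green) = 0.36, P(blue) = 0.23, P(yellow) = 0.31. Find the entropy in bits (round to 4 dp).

1.8743 bits

H = −Σ pᵢ log₂ pᵢ.
−0.10·log₂(0.10) = 0.3322
−0.36·log₂(0.36) = 0.5306
−0.23·log₂(0.23) = 0.4877
−0.31·log₂(0.31) = 0.5238
Sum ≈ 1.8743 → 1.8743 bits.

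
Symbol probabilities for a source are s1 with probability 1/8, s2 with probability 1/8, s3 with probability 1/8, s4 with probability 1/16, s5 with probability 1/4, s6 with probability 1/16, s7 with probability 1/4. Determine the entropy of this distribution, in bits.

Each probability is a power of 1/2, so log₂(1/p) is an integer.
H = Σ p·log₂(1/p) = 1/8·3 + 1/8·3 + 1/8·3 + 1/16·4 + 1/4·2 + 1/16·4 + 1/4·2 = 2.625 bits.

2.625 bits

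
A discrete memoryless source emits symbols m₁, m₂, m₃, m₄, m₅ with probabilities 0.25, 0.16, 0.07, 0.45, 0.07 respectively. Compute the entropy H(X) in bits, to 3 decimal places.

1.979 bits

H = −Σ pᵢ log₂ pᵢ.
−0.25·log₂(0.25) = 0.5000
−0.16·log₂(0.16) = 0.4230
−0.07·log₂(0.07) = 0.2686
−0.45·log₂(0.45) = 0.5184
−0.07·log₂(0.07) = 0.2686
Sum ≈ 1.9785 → 1.979 bits.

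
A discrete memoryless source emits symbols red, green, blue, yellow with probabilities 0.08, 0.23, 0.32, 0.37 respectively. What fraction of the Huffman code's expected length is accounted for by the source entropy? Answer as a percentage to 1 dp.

94.6%

Entropy H = −Σ p log₂ p ≈ 1.8359 bits.
Huffman merges: 2/25+23/100→31/100; 31/100+8/25→63/100; 37/100+63/100→1. L = 97/50 ≈ 1.9400.
Efficiency = H/L = 1.8359/1.9400 = 94.6%.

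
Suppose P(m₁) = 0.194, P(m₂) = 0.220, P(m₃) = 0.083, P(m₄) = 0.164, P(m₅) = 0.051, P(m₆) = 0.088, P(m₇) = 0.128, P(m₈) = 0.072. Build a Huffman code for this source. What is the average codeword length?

2.88 bits/symbol

Repeatedly combine the two least-probable nodes; the expected code length is the sum of the merged weights.
merge 51/1000 + 9/125 → 123/1000
merge 83/1000 + 11/125 → 171/1000
merge 123/1000 + 16/125 → 251/1000
merge 41/250 + 171/1000 → 67/200
merge 97/500 + 11/50 → 207/500
merge 251/1000 + 67/200 → 293/500
merge 207/500 + 293/500 → 1
L = 123/1000 + 171/1000 + 251/1000 + 67/200 + 207/500 + 293/500 + 1 = 72/25 = 2.88 bits/symbol.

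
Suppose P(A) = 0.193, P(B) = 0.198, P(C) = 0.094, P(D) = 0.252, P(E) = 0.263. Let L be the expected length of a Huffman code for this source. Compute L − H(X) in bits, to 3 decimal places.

Entropy H = −Σ p log₂ p ≈ 2.2492 bits.
Huffman merges: 47/500+193/1000→287/1000; 99/500+63/250→9/20; 263/1000+287/1000→11/20; 9/20+11/20→1. L = 2287/1000 ≈ 2.2870.
L − H = 2.2870 − 2.2492 = 0.038 bits.

0.038 bits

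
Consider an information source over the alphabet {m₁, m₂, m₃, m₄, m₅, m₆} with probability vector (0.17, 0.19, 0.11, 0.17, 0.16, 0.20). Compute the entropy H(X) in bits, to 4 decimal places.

2.5621 bits

H = −Σ pᵢ log₂ pᵢ.
−0.17·log₂(0.17) = 0.4346
−0.19·log₂(0.19) = 0.4552
−0.11·log₂(0.11) = 0.3503
−0.17·log₂(0.17) = 0.4346
−0.16·log₂(0.16) = 0.4230
−0.20·log₂(0.20) = 0.4644
Sum ≈ 2.5621 → 2.5621 bits.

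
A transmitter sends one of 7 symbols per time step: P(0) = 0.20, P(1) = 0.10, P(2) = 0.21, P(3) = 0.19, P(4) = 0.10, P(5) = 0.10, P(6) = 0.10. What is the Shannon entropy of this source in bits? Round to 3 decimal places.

2.721 bits

H = −Σ pᵢ log₂ pᵢ.
−0.20·log₂(0.20) = 0.4644
−0.10·log₂(0.10) = 0.3322
−0.21·log₂(0.21) = 0.4728
−0.19·log₂(0.19) = 0.4552
−0.10·log₂(0.10) = 0.3322
−0.10·log₂(0.10) = 0.3322
−0.10·log₂(0.10) = 0.3322
Sum ≈ 2.7212 → 2.721 bits.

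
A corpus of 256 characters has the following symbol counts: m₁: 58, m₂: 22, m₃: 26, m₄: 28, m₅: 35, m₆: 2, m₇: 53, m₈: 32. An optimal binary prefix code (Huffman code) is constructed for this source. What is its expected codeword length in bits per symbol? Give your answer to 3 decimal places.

Probabilities are the counts divided by 256.
Repeatedly combine the two least-probable nodes; the expected code length is the sum of the merged weights.
merge 1/128 + 11/128 → 3/32
merge 3/32 + 13/128 → 25/128
merge 7/64 + 1/8 → 15/64
merge 35/256 + 25/128 → 85/256
merge 53/256 + 29/128 → 111/256
merge 15/64 + 85/256 → 145/256
merge 111/256 + 145/256 → 1
L = 3/32 + 25/128 + 15/64 + 85/256 + 111/256 + 145/256 + 1 = 731/256 ≈ 2.855 bits/symbol.

2.855 bits/symbol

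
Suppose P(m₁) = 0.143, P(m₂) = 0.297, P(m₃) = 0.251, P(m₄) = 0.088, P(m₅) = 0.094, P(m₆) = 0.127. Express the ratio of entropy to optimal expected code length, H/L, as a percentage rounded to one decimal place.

99.1%

Entropy H = −Σ p log₂ p ≈ 2.4293 bits.
Huffman merges: 11/125+47/500→91/500; 127/1000+143/1000→27/100; 91/500+251/1000→433/1000; 27/100+297/1000→567/1000; 433/1000+567/1000→1. L = 613/250 ≈ 2.4520.
Efficiency = H/L = 2.4293/2.4520 = 99.1%.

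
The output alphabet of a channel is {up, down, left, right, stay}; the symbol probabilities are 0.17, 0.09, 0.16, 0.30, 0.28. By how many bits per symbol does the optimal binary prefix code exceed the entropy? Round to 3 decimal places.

Entropy H = −Σ p log₂ p ≈ 2.2056 bits.
Huffman merges: 9/100+4/25→1/4; 17/100+1/4→21/50; 7/25+3/10→29/50; 21/50+29/50→1. L = 9/4 ≈ 2.2500.
L − H = 2.2500 − 2.2056 = 0.044 bits.

0.044 bits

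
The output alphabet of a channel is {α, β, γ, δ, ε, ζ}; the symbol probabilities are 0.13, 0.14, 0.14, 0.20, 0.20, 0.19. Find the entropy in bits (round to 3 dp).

2.561 bits

H = −Σ pᵢ log₂ pᵢ.
−0.13·log₂(0.13) = 0.3826
−0.14·log₂(0.14) = 0.3971
−0.14·log₂(0.14) = 0.3971
−0.20·log₂(0.20) = 0.4644
−0.20·log₂(0.20) = 0.4644
−0.19·log₂(0.19) = 0.4552
Sum ≈ 2.5609 → 2.561 bits.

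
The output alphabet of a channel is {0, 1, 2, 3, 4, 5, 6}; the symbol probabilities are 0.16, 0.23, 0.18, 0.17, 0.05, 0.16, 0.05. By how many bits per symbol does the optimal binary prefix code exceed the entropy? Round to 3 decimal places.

Entropy H = −Σ p log₂ p ≈ 2.6458 bits.
Huffman merges: 1/20+1/20→1/10; 1/10+4/25→13/50; 4/25+17/100→33/100; 9/50+23/100→41/100; 13/50+33/100→59/100; 41/100+59/100→1. L = 269/100 ≈ 2.6900.
L − H = 2.6900 − 2.6458 = 0.044 bits.

0.044 bits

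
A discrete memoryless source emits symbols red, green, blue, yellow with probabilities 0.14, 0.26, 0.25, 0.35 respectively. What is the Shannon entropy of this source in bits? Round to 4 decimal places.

H = −Σ pᵢ log₂ pᵢ.
−0.14·log₂(0.14) = 0.3971
−0.26·log₂(0.26) = 0.5053
−0.25·log₂(0.25) = 0.5000
−0.35·log₂(0.35) = 0.5301
Sum ≈ 1.9325 → 1.9325 bits.

1.9325 bits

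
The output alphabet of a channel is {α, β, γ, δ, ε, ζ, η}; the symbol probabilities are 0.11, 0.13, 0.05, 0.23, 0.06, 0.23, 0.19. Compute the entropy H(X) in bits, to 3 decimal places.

2.623 bits

H = −Σ pᵢ log₂ pᵢ.
−0.11·log₂(0.11) = 0.3503
−0.13·log₂(0.13) = 0.3826
−0.05·log₂(0.05) = 0.2161
−0.23·log₂(0.23) = 0.4877
−0.06·log₂(0.06) = 0.2435
−0.23·log₂(0.23) = 0.4877
−0.19·log₂(0.19) = 0.4552
Sum ≈ 2.6231 → 2.623 bits.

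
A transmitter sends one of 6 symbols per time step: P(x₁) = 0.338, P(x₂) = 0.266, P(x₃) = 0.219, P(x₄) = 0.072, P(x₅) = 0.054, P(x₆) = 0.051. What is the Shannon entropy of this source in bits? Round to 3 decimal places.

2.237 bits

H = −Σ pᵢ log₂ pᵢ.
−0.338·log₂(0.338) = 0.5289
−0.266·log₂(0.266) = 0.5082
−0.219·log₂(0.219) = 0.4798
−0.072·log₂(0.072) = 0.2733
−0.054·log₂(0.054) = 0.2274
−0.051·log₂(0.051) = 0.2190
Sum ≈ 2.2366 → 2.237 bits.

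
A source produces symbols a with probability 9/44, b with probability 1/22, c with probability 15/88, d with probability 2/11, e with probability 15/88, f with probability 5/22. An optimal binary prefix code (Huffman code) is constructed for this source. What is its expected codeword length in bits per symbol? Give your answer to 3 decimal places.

2.568 bits/symbol

Repeatedly combine the two least-probable nodes; the expected code length is the sum of the merged weights.
merge 1/22 + 15/88 → 19/88
merge 15/88 + 2/11 → 31/88
merge 9/44 + 19/88 → 37/88
merge 5/22 + 31/88 → 51/88
merge 37/88 + 51/88 → 1
L = 19/88 + 31/88 + 37/88 + 51/88 + 1 = 113/44 ≈ 2.568 bits/symbol.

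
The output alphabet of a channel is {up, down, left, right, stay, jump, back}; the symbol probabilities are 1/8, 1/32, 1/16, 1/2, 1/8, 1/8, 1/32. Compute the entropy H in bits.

2.1875 bits

Each probability is a power of 1/2, so log₂(1/p) is an integer.
H = Σ p·log₂(1/p) = 1/8·3 + 1/32·5 + 1/16·4 + 1/2·1 + 1/8·3 + 1/8·3 + 1/32·5 = 2.1875 bits.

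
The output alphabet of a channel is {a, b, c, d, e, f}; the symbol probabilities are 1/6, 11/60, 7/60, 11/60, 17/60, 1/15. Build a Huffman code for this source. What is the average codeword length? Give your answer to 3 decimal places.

2.533 bits/symbol

Repeatedly combine the two least-probable nodes; the expected code length is the sum of the merged weights.
merge 1/15 + 7/60 → 11/60
merge 1/6 + 11/60 → 7/20
merge 11/60 + 11/60 → 11/30
merge 17/60 + 7/20 → 19/30
merge 11/30 + 19/30 → 1
L = 11/60 + 7/20 + 11/30 + 19/30 + 1 = 38/15 ≈ 2.533 bits/symbol.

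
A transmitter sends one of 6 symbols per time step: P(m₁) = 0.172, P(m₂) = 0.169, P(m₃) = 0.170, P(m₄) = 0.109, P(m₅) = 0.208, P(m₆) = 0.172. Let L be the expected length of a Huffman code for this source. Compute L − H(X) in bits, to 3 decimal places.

Entropy H = −Σ p log₂ p ≈ 2.5614 bits.
Huffman merges: 109/1000+169/1000→139/500; 17/100+43/250→171/500; 43/250+26/125→19/50; 139/500+171/500→31/50; 19/50+31/50→1. L = 131/50 ≈ 2.6200.
L − H = 2.6200 − 2.5614 = 0.059 bits.

0.059 bits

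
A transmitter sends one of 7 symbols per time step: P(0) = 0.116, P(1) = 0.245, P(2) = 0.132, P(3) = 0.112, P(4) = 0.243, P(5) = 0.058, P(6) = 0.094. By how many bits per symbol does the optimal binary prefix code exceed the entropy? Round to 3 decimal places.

Entropy H = −Σ p log₂ p ≈ 2.6519 bits.
Huffman merges: 29/500+47/500→19/125; 14/125+29/250→57/250; 33/250+19/125→71/250; 57/250+243/1000→471/1000; 49/200+71/250→529/1000; 471/1000+529/1000→1. L = 333/125 ≈ 2.6640.
L − H = 2.6640 − 2.6519 = 0.012 bits.

0.012 bits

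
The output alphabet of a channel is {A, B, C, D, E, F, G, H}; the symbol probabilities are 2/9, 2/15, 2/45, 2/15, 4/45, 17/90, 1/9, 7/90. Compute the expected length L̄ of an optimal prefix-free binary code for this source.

Repeatedly combine the two least-probable nodes; the expected code length is the sum of the merged weights.
merge 2/45 + 7/90 → 11/90
merge 4/45 + 1/9 → 1/5
merge 11/90 + 2/15 → 23/90
merge 2/15 + 17/90 → 29/90
merge 1/5 + 2/9 → 19/45
merge 23/90 + 29/90 → 26/45
merge 19/45 + 26/45 → 1
L = 11/90 + 1/5 + 23/90 + 29/90 + 19/45 + 26/45 + 1 = 29/10 = 2.9 bits/symbol.

2.9 bits/symbol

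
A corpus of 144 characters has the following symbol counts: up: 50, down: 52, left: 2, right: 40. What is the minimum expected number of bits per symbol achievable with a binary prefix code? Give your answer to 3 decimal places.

Probabilities are the counts divided by 144.
Repeatedly combine the two least-probable nodes; the expected code length is the sum of the merged weights.
merge 1/72 + 5/18 → 7/24
merge 7/24 + 25/72 → 23/36
merge 13/36 + 23/36 → 1
L = 7/24 + 23/36 + 1 = 139/72 ≈ 1.931 bits/symbol.

1.931 bits/symbol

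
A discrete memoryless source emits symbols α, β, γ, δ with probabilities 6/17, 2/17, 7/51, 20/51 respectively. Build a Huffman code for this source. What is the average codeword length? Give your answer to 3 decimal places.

1.863 bits/symbol

Repeatedly combine the two least-probable nodes; the expected code length is the sum of the merged weights.
merge 2/17 + 7/51 → 13/51
merge 13/51 + 6/17 → 31/51
merge 20/51 + 31/51 → 1
L = 13/51 + 31/51 + 1 = 95/51 ≈ 1.863 bits/symbol.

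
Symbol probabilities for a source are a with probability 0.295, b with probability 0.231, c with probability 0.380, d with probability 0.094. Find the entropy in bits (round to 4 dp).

H = −Σ pᵢ log₂ pᵢ.
−0.295·log₂(0.295) = 0.5196
−0.231·log₂(0.231) = 0.4883
−0.380·log₂(0.380) = 0.5305
−0.094·log₂(0.094) = 0.3207
Sum ≈ 1.8590 → 1.8590 bits.

1.8590 bits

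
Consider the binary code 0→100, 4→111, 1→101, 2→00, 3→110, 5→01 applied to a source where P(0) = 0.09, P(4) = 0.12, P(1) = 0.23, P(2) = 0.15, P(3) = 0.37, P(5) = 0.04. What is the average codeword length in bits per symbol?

2.81 bits/symbol

L̄ = Σ pᵢ·ℓᵢ = 0.09·3 + 0.12·3 + 0.23·3 + 0.15·2 + 0.37·3 + 0.04·2 = 2.81 bits/symbol.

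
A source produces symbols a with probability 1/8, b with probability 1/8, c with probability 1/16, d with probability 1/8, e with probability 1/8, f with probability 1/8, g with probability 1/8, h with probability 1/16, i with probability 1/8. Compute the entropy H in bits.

3.125 bits

Each probability is a power of 1/2, so log₂(1/p) is an integer.
H = Σ p·log₂(1/p) = 1/8·3 + 1/8·3 + 1/16·4 + 1/8·3 + 1/8·3 + 1/8·3 + 1/8·3 + 1/16·4 + 1/8·3 = 3.125 bits.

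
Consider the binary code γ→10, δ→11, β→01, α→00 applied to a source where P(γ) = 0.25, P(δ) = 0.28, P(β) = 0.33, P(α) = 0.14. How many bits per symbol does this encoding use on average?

2 bits/symbol

L̄ = Σ pᵢ·ℓᵢ = 0.25·2 + 0.28·2 + 0.33·2 + 0.14·2 = 2 bits/symbol.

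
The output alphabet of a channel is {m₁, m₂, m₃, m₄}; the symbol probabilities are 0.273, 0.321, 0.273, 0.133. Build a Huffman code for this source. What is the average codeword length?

2 bits/symbol

Repeatedly combine the two least-probable nodes; the expected code length is the sum of the merged weights.
merge 133/1000 + 273/1000 → 203/500
merge 273/1000 + 321/1000 → 297/500
merge 203/500 + 297/500 → 1
L = 203/500 + 297/500 + 1 = 2 bits/symbol.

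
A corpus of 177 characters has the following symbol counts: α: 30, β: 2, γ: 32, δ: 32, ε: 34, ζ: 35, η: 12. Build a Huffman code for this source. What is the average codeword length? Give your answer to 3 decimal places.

Probabilities are the counts divided by 177.
Repeatedly combine the two least-probable nodes; the expected code length is the sum of the merged weights.
merge 2/177 + 4/59 → 14/177
merge 14/177 + 10/59 → 44/177
merge 32/177 + 32/177 → 64/177
merge 34/177 + 35/177 → 23/59
merge 44/177 + 64/177 → 36/59
merge 23/59 + 36/59 → 1
L = 14/177 + 44/177 + 64/177 + 23/59 + 36/59 + 1 = 476/177 ≈ 2.689 bits/symbol.

2.689 bits/symbol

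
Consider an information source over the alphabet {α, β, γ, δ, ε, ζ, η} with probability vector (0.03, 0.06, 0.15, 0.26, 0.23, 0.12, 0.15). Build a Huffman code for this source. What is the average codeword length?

2.6 bits/symbol

Repeatedly combine the two least-probable nodes; the expected code length is the sum of the merged weights.
merge 3/100 + 3/50 → 9/100
merge 9/100 + 3/25 → 21/100
merge 3/20 + 3/20 → 3/10
merge 21/100 + 23/100 → 11/25
merge 13/50 + 3/10 → 14/25
merge 11/25 + 14/25 → 1
L = 9/100 + 21/100 + 3/10 + 11/25 + 14/25 + 1 = 13/5 = 2.6 bits/symbol.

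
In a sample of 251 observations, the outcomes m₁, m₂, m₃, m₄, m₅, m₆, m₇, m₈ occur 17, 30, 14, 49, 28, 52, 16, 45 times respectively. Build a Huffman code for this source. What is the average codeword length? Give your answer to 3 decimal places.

2.896 bits/symbol

Probabilities are the counts divided by 251.
Repeatedly combine the two least-probable nodes; the expected code length is the sum of the merged weights.
merge 14/251 + 16/251 → 30/251
merge 17/251 + 28/251 → 45/251
merge 30/251 + 30/251 → 60/251
merge 45/251 + 45/251 → 90/251
merge 49/251 + 52/251 → 101/251
merge 60/251 + 90/251 → 150/251
merge 101/251 + 150/251 → 1
L = 30/251 + 45/251 + 60/251 + 90/251 + 101/251 + 150/251 + 1 = 727/251 ≈ 2.896 bits/symbol.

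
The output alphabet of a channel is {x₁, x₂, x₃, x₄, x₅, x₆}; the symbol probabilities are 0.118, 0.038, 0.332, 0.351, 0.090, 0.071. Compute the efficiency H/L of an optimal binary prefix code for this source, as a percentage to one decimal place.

96.1%

Entropy H = −Σ p log₂ p ≈ 2.1850 bits.
Huffman merges: 19/500+71/1000→109/1000; 9/100+109/1000→199/1000; 59/500+199/1000→317/1000; 317/1000+83/250→649/1000; 351/1000+649/1000→1. L = 1137/500 ≈ 2.2740.
Efficiency = H/L = 2.1850/2.2740 = 96.1%.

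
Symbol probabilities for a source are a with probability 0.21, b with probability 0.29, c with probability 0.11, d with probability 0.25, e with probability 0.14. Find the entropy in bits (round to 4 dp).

2.2381 bits

H = −Σ pᵢ log₂ pᵢ.
−0.21·log₂(0.21) = 0.4728
−0.29·log₂(0.29) = 0.5179
−0.11·log₂(0.11) = 0.3503
−0.25·log₂(0.25) = 0.5000
−0.14·log₂(0.14) = 0.3971
Sum ≈ 2.2381 → 2.2381 bits.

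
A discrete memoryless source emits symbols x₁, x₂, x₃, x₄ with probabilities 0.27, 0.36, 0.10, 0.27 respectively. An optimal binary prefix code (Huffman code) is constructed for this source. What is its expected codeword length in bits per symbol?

Repeatedly combine the two least-probable nodes; the expected code length is the sum of the merged weights.
merge 1/10 + 27/100 → 37/100
merge 27/100 + 9/25 → 63/100
merge 37/100 + 63/100 → 1
L = 37/100 + 63/100 + 1 = 2 bits/symbol.

2 bits/symbol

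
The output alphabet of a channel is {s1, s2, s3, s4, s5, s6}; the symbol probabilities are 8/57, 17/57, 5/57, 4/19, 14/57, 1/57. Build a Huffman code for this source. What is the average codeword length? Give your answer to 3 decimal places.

Repeatedly combine the two least-probable nodes; the expected code length is the sum of the merged weights.
merge 1/57 + 5/57 → 2/19
merge 2/19 + 8/57 → 14/57
merge 4/19 + 14/57 → 26/57
merge 14/57 + 17/57 → 31/57
merge 26/57 + 31/57 → 1
L = 2/19 + 14/57 + 26/57 + 31/57 + 1 = 134/57 ≈ 2.351 bits/symbol.

2.351 bits/symbol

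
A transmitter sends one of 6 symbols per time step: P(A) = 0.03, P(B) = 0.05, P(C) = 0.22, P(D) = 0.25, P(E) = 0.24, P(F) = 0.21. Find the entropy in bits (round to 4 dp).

2.3154 bits

H = −Σ pᵢ log₂ pᵢ.
−0.03·log₂(0.03) = 0.1518
−0.05·log₂(0.05) = 0.2161
−0.22·log₂(0.22) = 0.4806
−0.25·log₂(0.25) = 0.5000
−0.24·log₂(0.24) = 0.4941
−0.21·log₂(0.21) = 0.4728
Sum ≈ 2.3154 → 2.3154 bits.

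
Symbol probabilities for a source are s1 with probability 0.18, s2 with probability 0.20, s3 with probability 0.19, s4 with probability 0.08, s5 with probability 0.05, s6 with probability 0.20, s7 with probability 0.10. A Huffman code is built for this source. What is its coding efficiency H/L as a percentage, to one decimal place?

Entropy H = −Σ p log₂ p ≈ 2.6691 bits.
Huffman merges: 1/20+2/25→13/100; 1/10+13/100→23/100; 9/50+19/100→37/100; 1/5+1/5→2/5; 23/100+37/100→3/5; 2/5+3/5→1. L = 273/100 ≈ 2.7300.
Efficiency = H/L = 2.6691/2.7300 = 97.8%.

97.8%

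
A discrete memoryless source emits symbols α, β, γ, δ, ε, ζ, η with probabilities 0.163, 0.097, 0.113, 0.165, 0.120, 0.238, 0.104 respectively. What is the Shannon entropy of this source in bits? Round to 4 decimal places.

2.7370 bits

H = −Σ pᵢ log₂ pᵢ.
−0.163·log₂(0.163) = 0.4266
−0.097·log₂(0.097) = 0.3265
−0.113·log₂(0.113) = 0.3555
−0.165·log₂(0.165) = 0.4289
−0.120·log₂(0.120) = 0.3671
−0.238·log₂(0.238) = 0.4929
−0.104·log₂(0.104) = 0.3396
Sum ≈ 2.7370 → 2.7370 bits.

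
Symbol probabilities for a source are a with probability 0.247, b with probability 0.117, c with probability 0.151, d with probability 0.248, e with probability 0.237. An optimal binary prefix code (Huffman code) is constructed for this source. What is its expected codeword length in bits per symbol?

2.268 bits/symbol

Repeatedly combine the two least-probable nodes; the expected code length is the sum of the merged weights.
merge 117/1000 + 151/1000 → 67/250
merge 237/1000 + 247/1000 → 121/250
merge 31/125 + 67/250 → 129/250
merge 121/250 + 129/250 → 1
L = 67/250 + 121/250 + 129/250 + 1 = 567/250 = 2.268 bits/symbol.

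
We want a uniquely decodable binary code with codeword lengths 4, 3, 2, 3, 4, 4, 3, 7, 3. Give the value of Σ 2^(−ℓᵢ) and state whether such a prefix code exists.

With common denominator 2^7 = 128: Σ 2^(−ℓᵢ) = 8/128 + 16/128 + 32/128 + 16/128 + 8/128 + 8/128 + 16/128 + 1/128 + 16/128 = 121/128 = 0.9453125.
Kraft's inequality requires Σ ≤ 1; here Σ = 0.9453125 ≤ 1, so such a prefix code exists.

0.9453125; yes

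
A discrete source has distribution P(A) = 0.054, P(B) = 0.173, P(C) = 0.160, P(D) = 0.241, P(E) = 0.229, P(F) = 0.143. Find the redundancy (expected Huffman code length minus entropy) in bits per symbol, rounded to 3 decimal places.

Entropy H = −Σ p log₂ p ≈ 2.4713 bits.
Huffman merges: 27/500+143/1000→197/1000; 4/25+173/1000→333/1000; 197/1000+229/1000→213/500; 241/1000+333/1000→287/500; 213/500+287/500→1. L = 253/100 ≈ 2.5300.
L − H = 2.5300 − 2.4713 = 0.059 bits.

0.059 bits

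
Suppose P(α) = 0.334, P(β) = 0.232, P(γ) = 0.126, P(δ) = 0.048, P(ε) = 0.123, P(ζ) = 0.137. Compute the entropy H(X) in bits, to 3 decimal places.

H = −Σ pᵢ log₂ pᵢ.
−0.334·log₂(0.334) = 0.5284
−0.232·log₂(0.232) = 0.4890
−0.126·log₂(0.126) = 0.3766
−0.048·log₂(0.048) = 0.2103
−0.123·log₂(0.123) = 0.3719
−0.137·log₂(0.137) = 0.3929
Sum ≈ 2.3690 → 2.369 bits.

2.369 bits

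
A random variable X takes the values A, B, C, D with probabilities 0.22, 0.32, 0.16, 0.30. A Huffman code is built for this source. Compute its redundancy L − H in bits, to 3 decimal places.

0.049 bits

Entropy H = −Σ p log₂ p ≈ 1.9507 bits.
Huffman merges: 4/25+11/50→19/50; 3/10+8/25→31/50; 19/50+31/50→1. L = 2 ≈ 2.0000.
L − H = 2.0000 − 1.9507 = 0.049 bits.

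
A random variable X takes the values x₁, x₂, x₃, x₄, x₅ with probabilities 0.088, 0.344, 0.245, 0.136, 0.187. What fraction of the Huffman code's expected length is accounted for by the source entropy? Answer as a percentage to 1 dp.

Entropy H = −Σ p log₂ p ≈ 2.1791 bits.
Huffman merges: 11/125+17/125→28/125; 187/1000+28/125→411/1000; 49/200+43/125→589/1000; 411/1000+589/1000→1. L = 278/125 ≈ 2.2240.
Efficiency = H/L = 2.1791/2.2240 = 98.0%.

98.0%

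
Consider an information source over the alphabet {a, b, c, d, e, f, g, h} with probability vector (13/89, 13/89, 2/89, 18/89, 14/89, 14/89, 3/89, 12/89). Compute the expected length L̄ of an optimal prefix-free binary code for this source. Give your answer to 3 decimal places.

Repeatedly combine the two least-probable nodes; the expected code length is the sum of the merged weights.
merge 2/89 + 3/89 → 5/89
merge 5/89 + 12/89 → 17/89
merge 13/89 + 13/89 → 26/89
merge 14/89 + 14/89 → 28/89
merge 17/89 + 18/89 → 35/89
merge 26/89 + 28/89 → 54/89
merge 35/89 + 54/89 → 1
L = 5/89 + 17/89 + 26/89 + 28/89 + 35/89 + 54/89 + 1 = 254/89 ≈ 2.854 bits/symbol.

2.854 bits/symbol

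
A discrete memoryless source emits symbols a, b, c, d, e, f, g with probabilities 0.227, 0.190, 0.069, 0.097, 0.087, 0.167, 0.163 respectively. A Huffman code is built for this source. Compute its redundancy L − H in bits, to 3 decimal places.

Entropy H = −Σ p log₂ p ≈ 2.6977 bits.
Huffman merges: 69/1000+87/1000→39/250; 97/1000+39/250→253/1000; 163/1000+167/1000→33/100; 19/100+227/1000→417/1000; 253/1000+33/100→583/1000; 417/1000+583/1000→1. L = 2739/1000 ≈ 2.7390.
L − H = 2.7390 − 2.6977 = 0.041 bits.

0.041 bits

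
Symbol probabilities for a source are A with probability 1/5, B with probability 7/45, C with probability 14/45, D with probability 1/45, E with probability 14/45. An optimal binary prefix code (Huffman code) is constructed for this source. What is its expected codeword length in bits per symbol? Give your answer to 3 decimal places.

Repeatedly combine the two least-probable nodes; the expected code length is the sum of the merged weights.
merge 1/45 + 7/45 → 8/45
merge 8/45 + 1/5 → 17/45
merge 14/45 + 14/45 → 28/45
merge 17/45 + 28/45 → 1
L = 8/45 + 17/45 + 28/45 + 1 = 98/45 ≈ 2.178 bits/symbol.

2.178 bits/symbol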